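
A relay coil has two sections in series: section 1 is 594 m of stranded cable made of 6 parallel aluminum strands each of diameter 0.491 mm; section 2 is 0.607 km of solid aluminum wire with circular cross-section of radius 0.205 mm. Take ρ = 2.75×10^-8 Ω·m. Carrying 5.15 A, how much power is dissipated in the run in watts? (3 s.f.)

Section 1: A_strand = π(2.4550e-04)² = 1.893e-07 m²; R₁ = ρL/(N·A_s) = (2.75×10^-8)(594)/(6×1.893e-07) = 14.38 Ω
Section 2: A = πr² = π(2.0500e-04 m)² = 1.320e-07 m²
R₂ = (2.75×10^-8)(607)/(1.320e-07) = 126.4 Ω
R = R₁ + R₂ = 140.8 Ω
P = I²R = (5.15)² × 140.8 = 3730 W

3730 W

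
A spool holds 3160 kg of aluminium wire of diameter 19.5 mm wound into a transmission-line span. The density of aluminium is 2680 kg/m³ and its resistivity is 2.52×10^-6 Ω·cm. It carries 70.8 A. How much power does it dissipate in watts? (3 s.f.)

1670 W

ρ = 2.52×10^-6 Ω·cm = 2.52×10^-8 Ω·m
A = π(d/2)² = π(9.7500e-03 m)² = 2.9865e-04 m²
L = m/(density·A) = 3160/(2680×2.9865e-04) = 3948 m
R = ρL/A = (2.52×10^-8)(3948)/(2.9865e-04) = 0.3331 Ω
P = I²R = (70.8)² × 0.3331 = 1670 W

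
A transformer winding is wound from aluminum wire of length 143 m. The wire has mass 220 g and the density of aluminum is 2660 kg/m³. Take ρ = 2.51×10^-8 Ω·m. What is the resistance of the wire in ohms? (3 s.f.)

6.21 Ω

A = m/(density·L) = 0.22/(2660×143) = 5.7837e-07 m²
R = ρL/A = (2.51×10^-8)(143)/(5.7837e-07) = 6.21 Ω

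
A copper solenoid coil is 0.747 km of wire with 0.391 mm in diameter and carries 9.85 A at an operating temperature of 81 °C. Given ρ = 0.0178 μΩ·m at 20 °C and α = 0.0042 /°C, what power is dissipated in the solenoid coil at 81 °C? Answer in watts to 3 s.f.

ρ = 0.0178 μΩ·m = 1.78×10^-8 Ω·m
A = π(d/2)² = π(1.9550e-04 m)² = 1.201e-07 m²
R₍20₎ = ρL/A = (1.78×10^-8)(747)/(1.201e-07) = 110.7 Ω
R₍81₎ = R₍20₎(1 + αΔT) = 110.7 × (1 + 0.0042×61) = 139.1 Ω
P = I²R = (9.85)² × 139.1 = 13500 W

13500 W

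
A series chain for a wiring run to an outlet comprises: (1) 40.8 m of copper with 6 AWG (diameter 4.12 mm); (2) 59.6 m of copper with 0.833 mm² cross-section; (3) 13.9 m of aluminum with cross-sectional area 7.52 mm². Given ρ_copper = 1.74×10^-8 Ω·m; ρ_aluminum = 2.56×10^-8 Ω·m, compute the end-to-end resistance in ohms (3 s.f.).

1.35 Ω

Seg 1: A = π(4.12/2 mm)² = π(2.0600e-03 m)² = 1.333e-05 m²
R_1 = (1.74×10^-8)(40.8)/(1.333e-05) = 0.05325 Ω
Seg 2: A = 0.833 mm² = 8.330e-07 m²
R_2 = (1.74×10^-8)(59.6)/(8.330e-07) = 1.245 Ω
Seg 3: A = 7.52 mm² = 7.520e-06 m²
R_3 = (2.56×10^-8)(13.9)/(7.520e-06) = 0.04732 Ω
R_total = R_1 + R_2 + R_3 = 1.35 Ω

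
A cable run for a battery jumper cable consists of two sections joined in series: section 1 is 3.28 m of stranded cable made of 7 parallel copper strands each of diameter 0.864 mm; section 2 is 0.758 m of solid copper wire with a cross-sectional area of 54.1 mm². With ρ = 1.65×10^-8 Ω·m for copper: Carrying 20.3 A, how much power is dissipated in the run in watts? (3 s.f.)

Section 1: A_strand = π(4.3200e-04)² = 5.863e-07 m²; R₁ = ρL/(N·A_s) = (1.65×10^-8)(3.28)/(7×5.863e-07) = 0.01319 Ω
Section 2: A = 54.1 mm² = 5.410e-05 m²
R₂ = (1.65×10^-8)(0.758)/(5.410e-05) = 2.312×10^-4 Ω
R = R₁ + R₂ = 0.01342 Ω
P = I²R = (20.3)² × 0.01342 = 5.53 W

5.53 W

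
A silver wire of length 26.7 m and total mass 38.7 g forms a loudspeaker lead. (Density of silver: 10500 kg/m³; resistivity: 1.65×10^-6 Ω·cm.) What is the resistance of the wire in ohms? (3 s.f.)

3.19 Ω

ρ = 1.65×10^-6 Ω·cm = 1.65×10^-8 Ω·m
A = m/(density·L) = 0.0387/(10500×26.7) = 1.3804e-07 m²
R = ρL/A = (1.65×10^-8)(26.7)/(1.3804e-07) = 3.19 Ω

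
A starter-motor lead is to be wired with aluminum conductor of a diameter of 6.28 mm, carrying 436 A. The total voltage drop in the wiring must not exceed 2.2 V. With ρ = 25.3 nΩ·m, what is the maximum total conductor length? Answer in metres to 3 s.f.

6.18 m

ρ = 25.3 nΩ·m = 2.53×10^-8 Ω·m
A = π(d/2)² = π(3.1400e-03 m)² = 3.097e-05 m²
L_max = V_max·A/(1·ρI) = (2.2)(3.097e-05)/(2.53×10^-8×436) = 6.18 m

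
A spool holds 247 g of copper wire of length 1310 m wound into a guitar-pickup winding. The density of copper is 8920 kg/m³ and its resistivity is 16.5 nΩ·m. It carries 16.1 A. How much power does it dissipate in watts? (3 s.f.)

ρ = 16.5 nΩ·m = 1.65×10^-8 Ω·m
A = m/(density·L) = 0.247/(8920×1310) = 2.1138e-08 m²
R = ρL/A = (1.65×10^-8)(1310)/(2.1138e-08) = 1023 Ω
P = I²R = (16.1)² × 1023 = 2.65×10^5 W

2.65×10^5 W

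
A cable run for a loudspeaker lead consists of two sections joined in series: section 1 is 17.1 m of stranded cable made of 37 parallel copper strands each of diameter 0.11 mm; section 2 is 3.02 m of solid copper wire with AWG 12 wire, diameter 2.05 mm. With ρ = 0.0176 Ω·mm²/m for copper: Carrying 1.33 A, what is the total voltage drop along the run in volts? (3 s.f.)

1.16 V

ρ = 0.0176 Ω·mm²/m = 1.76×10^-8 Ω·m
Section 1: A_strand = π(5.5000e-05)² = 9.503e-09 m²; R₁ = ρL/(N·A_s) = (1.76×10^-8)(17.1)/(37×9.503e-09) = 0.8559 Ω
Section 2: A = π(2.05/2 mm)² = π(1.0250e-03 m)² = 3.301e-06 m²
R₂ = (1.76×10^-8)(3.02)/(3.301e-06) = 0.0161 Ω
R = R₁ + R₂ = 0.872 Ω
V = IR = 1.33 × 0.872 = 1.16 V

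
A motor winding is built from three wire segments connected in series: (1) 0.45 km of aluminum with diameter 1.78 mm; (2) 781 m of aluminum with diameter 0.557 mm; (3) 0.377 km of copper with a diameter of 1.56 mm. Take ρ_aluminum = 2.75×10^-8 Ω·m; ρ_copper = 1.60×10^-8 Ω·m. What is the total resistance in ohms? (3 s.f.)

Seg 1: A = π(d/2)² = π(8.9000e-04 m)² = 2.488e-06 m²
R_1 = (2.75×10^-8)(450)/(2.488e-06) = 4.973 Ω
Seg 2: A = π(d/2)² = π(2.7850e-04 m)² = 2.437e-07 m²
R_2 = (2.75×10^-8)(781)/(2.437e-07) = 88.14 Ω
Seg 3: A = π(d/2)² = π(7.8000e-04 m)² = 1.911e-06 m²
R_3 = (1.60×10^-8)(377)/(1.911e-06) = 3.156 Ω
R_total = R_1 + R_2 + R_3 = 96.3 Ω

96.3 Ω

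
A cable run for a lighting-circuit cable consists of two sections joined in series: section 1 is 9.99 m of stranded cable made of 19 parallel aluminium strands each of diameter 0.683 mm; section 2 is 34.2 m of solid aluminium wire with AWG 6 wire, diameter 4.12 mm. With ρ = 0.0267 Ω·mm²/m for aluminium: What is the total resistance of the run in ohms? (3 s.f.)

ρ = 0.0267 Ω·mm²/m = 2.67×10^-8 Ω·m
Section 1: A_strand = π(3.4150e-04)² = 3.664e-07 m²; R₁ = ρL/(N·A_s) = (2.67×10^-8)(9.99)/(19×3.664e-07) = 0.03832 Ω
Section 2: A = π(4.12/2 mm)² = π(2.0600e-03 m)² = 1.333e-05 m²
R₂ = (2.67×10^-8)(34.2)/(1.333e-05) = 0.06849 Ω
R = R₁ + R₂ = 0.107 Ω

0.107 Ω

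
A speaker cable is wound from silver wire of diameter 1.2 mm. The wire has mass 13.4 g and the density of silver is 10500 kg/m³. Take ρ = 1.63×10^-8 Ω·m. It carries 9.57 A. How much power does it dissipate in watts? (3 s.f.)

A = π(d/2)² = π(6.0000e-04 m)² = 1.1310e-06 m²
L = m/(density·A) = 0.0134/(10500×1.1310e-06) = 1.128 m
R = ρL/A = (1.63×10^-8)(1.128)/(1.1310e-06) = 0.01626 Ω
P = I²R = (9.57)² × 0.01626 = 1.49 W

1.49 W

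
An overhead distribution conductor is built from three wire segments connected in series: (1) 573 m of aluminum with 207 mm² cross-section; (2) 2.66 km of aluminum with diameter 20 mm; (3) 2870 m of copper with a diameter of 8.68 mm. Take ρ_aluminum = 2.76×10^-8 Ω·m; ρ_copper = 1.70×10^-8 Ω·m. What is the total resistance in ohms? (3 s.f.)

Seg 1: A = 207 mm² = 2.070e-04 m²
R_1 = (2.76×10^-8)(573)/(2.070e-04) = 0.0764 Ω
Seg 2: A = π(d/2)² = π(1.0000e-02 m)² = 3.142e-04 m²
R_2 = (2.76×10^-8)(2660)/(3.142e-04) = 0.2337 Ω
Seg 3: A = π(d/2)² = π(4.3400e-03 m)² = 5.917e-05 m²
R_3 = (1.70×10^-8)(2870)/(5.917e-05) = 0.8245 Ω
R_total = R_1 + R_2 + R_3 = 1.13 Ω

1.13 Ω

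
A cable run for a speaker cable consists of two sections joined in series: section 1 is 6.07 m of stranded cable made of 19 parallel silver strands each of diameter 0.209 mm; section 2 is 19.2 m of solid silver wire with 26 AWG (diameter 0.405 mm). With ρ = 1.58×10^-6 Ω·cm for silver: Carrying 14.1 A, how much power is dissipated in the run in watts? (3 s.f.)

497 W

ρ = 1.58×10^-6 Ω·cm = 1.58×10^-8 Ω·m
Section 1: A_strand = π(1.0450e-04)² = 3.431e-08 m²; R₁ = ρL/(N·A_s) = (1.58×10^-8)(6.07)/(19×3.431e-08) = 0.1471 Ω
Section 2: A = π(0.405/2 mm)² = π(2.0250e-04 m)² = 1.288e-07 m²
R₂ = (1.58×10^-8)(19.2)/(1.288e-07) = 2.355 Ω
R = R₁ + R₂ = 2.502 Ω
P = I²R = (14.1)² × 2.502 = 497 W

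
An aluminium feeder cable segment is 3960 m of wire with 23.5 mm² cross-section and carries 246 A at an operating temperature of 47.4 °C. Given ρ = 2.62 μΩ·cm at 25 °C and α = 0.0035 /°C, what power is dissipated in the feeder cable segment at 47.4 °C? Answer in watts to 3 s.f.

ρ = 2.62 μΩ·cm = 2.62×10^-8 Ω·m
A = 23.5 mm² = 2.350e-05 m²
R₍25₎ = ρL/A = (2.62×10^-8)(3960)/(2.350e-05) = 4.415 Ω
R₍47.4₎ = R₍25₎(1 + αΔT) = 4.415 × (1 + 0.0035×22.4) = 4.761 Ω
P = I²R = (246)² × 4.761 = 2.88×10^5 W

2.88×10^5 W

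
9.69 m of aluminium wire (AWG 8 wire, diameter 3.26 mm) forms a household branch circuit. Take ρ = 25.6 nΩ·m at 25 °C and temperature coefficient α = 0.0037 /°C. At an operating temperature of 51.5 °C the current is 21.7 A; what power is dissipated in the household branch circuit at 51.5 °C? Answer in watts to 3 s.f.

15.4 W

ρ = 25.6 nΩ·m = 2.56×10^-8 Ω·m
A = π(3.26/2 mm)² = π(1.6300e-03 m)² = 8.347e-06 m²
R₍25₎ = ρL/A = (2.56×10^-8)(9.69)/(8.347e-06) = 0.02972 Ω
R₍51.5₎ = R₍25₎(1 + αΔT) = 0.02972 × (1 + 0.0037×26.5) = 0.03263 Ω
P = I²R = (21.7)² × 0.03263 = 15.4 W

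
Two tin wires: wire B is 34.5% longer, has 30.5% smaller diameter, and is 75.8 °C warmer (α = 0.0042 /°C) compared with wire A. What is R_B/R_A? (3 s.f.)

3.67

R ∝ ρL/d² with ρ ∝ (1+αΔT), so R_B/R_A = (1 + 34.5/100) × (1 − 30.5/100)⁻² × (1 + 0.0042×75.8)
= 1.345 × 2.07 × 1.318 = 3.67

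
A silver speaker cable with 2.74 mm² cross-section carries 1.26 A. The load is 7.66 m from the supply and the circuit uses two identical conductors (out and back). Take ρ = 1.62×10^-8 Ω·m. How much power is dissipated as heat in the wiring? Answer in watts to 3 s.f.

A = 2.74 mm² = 2.740e-06 m²
Total conductor length (both ways) L = 2 × 7.66 = 15.32 m
R = ρL/A = (1.62×10^-8)(15.32)/(2.740e-06) = 0.09058 Ω
P = I²R = (1.26)² × 0.09058 = 0.144 W

0.144 W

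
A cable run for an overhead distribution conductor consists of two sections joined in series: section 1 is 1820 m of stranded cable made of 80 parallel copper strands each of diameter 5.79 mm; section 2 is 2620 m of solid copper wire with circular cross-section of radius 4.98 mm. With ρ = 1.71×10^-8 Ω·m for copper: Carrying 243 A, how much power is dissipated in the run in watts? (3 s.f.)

Section 1: A_strand = π(2.8950e-03)² = 2.633e-05 m²; R₁ = ρL/(N·A_s) = (1.71×10^-8)(1820)/(80×2.633e-05) = 0.01478 Ω
Section 2: A = πr² = π(4.9800e-03 m)² = 7.791e-05 m²
R₂ = (1.71×10^-8)(2620)/(7.791e-05) = 0.575 Ω
R = R₁ + R₂ = 0.5898 Ω
P = I²R = (243)² × 0.5898 = 34800 W

34800 W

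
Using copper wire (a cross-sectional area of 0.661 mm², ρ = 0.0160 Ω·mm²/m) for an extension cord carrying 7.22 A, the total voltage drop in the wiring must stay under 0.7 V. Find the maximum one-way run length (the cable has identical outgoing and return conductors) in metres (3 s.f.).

ρ = 0.0160 Ω·mm²/m = 1.60×10^-8 Ω·m
A = 0.661 mm² = 6.610e-07 m²
L_max = V_max·A/(2·ρI) = (0.7)(6.610e-07)/(2×1.60×10^-8×7.22) = 2.00 m

2.00 m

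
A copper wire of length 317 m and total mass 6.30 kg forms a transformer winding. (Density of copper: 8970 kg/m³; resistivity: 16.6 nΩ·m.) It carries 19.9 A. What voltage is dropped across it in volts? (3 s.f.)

47.3 V

ρ = 16.6 nΩ·m = 1.66×10^-8 Ω·m
A = m/(density·L) = 6.3/(8970×317) = 2.2156e-06 m²
R = ρL/A = (1.66×10^-8)(317)/(2.2156e-06) = 2.375 Ω
V = IR = 19.9 × 2.375 = 47.3 V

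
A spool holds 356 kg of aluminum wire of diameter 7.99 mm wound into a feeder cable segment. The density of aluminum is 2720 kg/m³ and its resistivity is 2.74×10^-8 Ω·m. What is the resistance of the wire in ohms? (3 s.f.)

1.43 Ω

A = π(d/2)² = π(3.9950e-03 m)² = 5.0140e-05 m²
L = m/(density·A) = 356/(2720×5.0140e-05) = 2610 m
R = ρL/A = (2.74×10^-8)(2610)/(5.0140e-05) = 1.43 Ω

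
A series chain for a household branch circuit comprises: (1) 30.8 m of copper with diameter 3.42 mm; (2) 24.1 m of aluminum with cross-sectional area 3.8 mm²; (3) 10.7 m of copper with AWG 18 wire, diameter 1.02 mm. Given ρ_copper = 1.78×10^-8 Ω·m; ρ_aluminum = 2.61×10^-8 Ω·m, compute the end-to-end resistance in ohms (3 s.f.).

Seg 1: A = π(d/2)² = π(1.7100e-03 m)² = 9.186e-06 m²
R_1 = (1.78×10^-8)(30.8)/(9.186e-06) = 0.05968 Ω
Seg 2: A = 3.8 mm² = 3.800e-06 m²
R_2 = (2.61×10^-8)(24.1)/(3.800e-06) = 0.1655 Ω
Seg 3: A = π(1.02/2 mm)² = π(5.1000e-04 m)² = 8.171e-07 m²
R_3 = (1.78×10^-8)(10.7)/(8.171e-07) = 0.2331 Ω
R_total = R_1 + R_2 + R_3 = 0.458 Ω

0.458 Ω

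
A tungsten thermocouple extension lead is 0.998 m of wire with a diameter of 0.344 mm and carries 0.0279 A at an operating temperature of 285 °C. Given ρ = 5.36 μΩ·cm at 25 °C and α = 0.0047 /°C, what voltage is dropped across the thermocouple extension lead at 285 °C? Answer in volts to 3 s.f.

0.0357 V

ρ = 5.36 μΩ·cm = 5.36×10^-8 Ω·m
A = π(d/2)² = π(1.7200e-04 m)² = 9.294e-08 m²
R₍25₎ = ρL/A = (5.36×10^-8)(0.998)/(9.294e-08) = 0.5756 Ω
R₍285₎ = R₍25₎(1 + αΔT) = 0.5756 × (1 + 0.0047×260) = 1.279 Ω
V = IR = 0.0279 × 1.279 = 0.0357 V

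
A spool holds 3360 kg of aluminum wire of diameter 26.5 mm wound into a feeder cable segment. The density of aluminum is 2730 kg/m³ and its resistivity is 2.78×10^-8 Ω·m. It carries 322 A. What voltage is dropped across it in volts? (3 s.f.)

A = π(d/2)² = π(1.3250e-02 m)² = 5.5155e-04 m²
L = m/(density·A) = 3360/(2730×5.5155e-04) = 2231 m
R = ρL/A = (2.78×10^-8)(2231)/(5.5155e-04) = 0.1125 Ω
V = IR = 322 × 0.1125 = 36.2 V

36.2 V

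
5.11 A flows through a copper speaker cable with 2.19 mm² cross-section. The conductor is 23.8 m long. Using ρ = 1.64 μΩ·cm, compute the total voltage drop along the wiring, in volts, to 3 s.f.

0.911 V

ρ = 1.64 μΩ·cm = 1.64×10^-8 Ω·m
A = 2.19 mm² = 2.190e-06 m²
R = ρL/A = (1.64×10^-8)(23.8)/(2.190e-06) = 0.1782 Ω
V = IR = 5.11 × 0.1782 = 0.911 V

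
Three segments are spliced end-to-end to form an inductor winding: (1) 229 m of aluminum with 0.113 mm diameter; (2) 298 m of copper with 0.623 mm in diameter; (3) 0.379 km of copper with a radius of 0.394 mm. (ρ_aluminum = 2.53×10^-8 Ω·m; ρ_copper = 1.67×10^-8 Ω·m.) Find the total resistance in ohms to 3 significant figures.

607 Ω

Seg 1: A = π(d/2)² = π(5.6500e-05 m)² = 1.003e-08 m²
R_1 = (2.53×10^-8)(229)/(1.003e-08) = 577.7 Ω
Seg 2: A = π(d/2)² = π(3.1150e-04 m)² = 3.048e-07 m²
R_2 = (1.67×10^-8)(298)/(3.048e-07) = 16.33 Ω
Seg 3: A = πr² = π(3.9400e-04 m)² = 4.877e-07 m²
R_3 = (1.67×10^-8)(379)/(4.877e-07) = 12.98 Ω
R_total = R_1 + R_2 + R_3 = 607 Ω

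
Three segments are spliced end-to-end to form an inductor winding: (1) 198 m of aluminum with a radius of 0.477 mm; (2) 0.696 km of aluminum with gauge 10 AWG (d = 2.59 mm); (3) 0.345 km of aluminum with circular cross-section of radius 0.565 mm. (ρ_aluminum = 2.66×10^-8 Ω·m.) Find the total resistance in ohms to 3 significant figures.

Seg 1: A = πr² = π(4.7700e-04 m)² = 7.148e-07 m²
R_1 = (2.66×10^-8)(198)/(7.148e-07) = 7.368 Ω
Seg 2: A = π(2.59/2 mm)² = π(1.2950e-03 m)² = 5.269e-06 m²
R_2 = (2.66×10^-8)(696)/(5.269e-06) = 3.514 Ω
Seg 3: A = πr² = π(5.6500e-04 m)² = 1.003e-06 m²
R_3 = (2.66×10^-8)(345)/(1.003e-06) = 9.151 Ω
R_total = R_1 + R_2 + R_3 = 20.0 Ω

20.0 Ω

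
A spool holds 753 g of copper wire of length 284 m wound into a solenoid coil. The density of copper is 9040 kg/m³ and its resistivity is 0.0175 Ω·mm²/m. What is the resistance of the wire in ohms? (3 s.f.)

ρ = 0.0175 Ω·mm²/m = 1.75×10^-8 Ω·m
A = m/(density·L) = 0.753/(9040×284) = 2.9330e-07 m²
R = ρL/A = (1.75×10^-8)(284)/(2.9330e-07) = 16.9 Ω

16.9 Ω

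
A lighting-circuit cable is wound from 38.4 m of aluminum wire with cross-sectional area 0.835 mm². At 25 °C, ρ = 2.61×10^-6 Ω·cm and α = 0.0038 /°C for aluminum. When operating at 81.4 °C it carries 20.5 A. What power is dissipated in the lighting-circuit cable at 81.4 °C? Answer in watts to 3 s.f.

613 W

ρ = 2.61×10^-6 Ω·cm = 2.61×10^-8 Ω·m
A = 0.835 mm² = 8.350e-07 m²
R₍25₎ = ρL/A = (2.61×10^-8)(38.4)/(8.350e-07) = 1.2 Ω
R₍81.4₎ = R₍25₎(1 + αΔT) = 1.2 × (1 + 0.0038×56.4) = 1.458 Ω
P = I²R = (20.5)² × 1.458 = 613 W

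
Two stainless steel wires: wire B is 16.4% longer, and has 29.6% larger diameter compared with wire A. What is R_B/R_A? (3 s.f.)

0.693

R ∝ L/d², so R_B/R_A = (1 + 16.4/100) × (1 + 29.6/100)⁻²
= 1.164 × 0.5954 = 0.693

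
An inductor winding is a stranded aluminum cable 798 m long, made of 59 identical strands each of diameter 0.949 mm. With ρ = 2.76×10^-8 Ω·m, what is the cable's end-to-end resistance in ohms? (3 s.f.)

A_strand = π(4.7450e-04 m)² = 7.073e-07 m²
R_strand = ρL/A = (2.76×10^-8)(798)/(7.073e-07) = 31.14 Ω
R_total = R_strand/N = 31.14/59 = 0.528 Ω

0.528 Ω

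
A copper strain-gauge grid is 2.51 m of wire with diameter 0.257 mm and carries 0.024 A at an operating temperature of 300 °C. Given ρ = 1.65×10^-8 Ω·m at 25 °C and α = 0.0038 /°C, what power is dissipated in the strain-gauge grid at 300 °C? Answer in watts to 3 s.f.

A = π(d/2)² = π(1.2850e-04 m)² = 5.187e-08 m²
R₍25₎ = ρL/A = (1.65×10^-8)(2.51)/(5.187e-08) = 0.7984 Ω
R₍300₎ = R₍25₎(1 + αΔT) = 0.7984 × (1 + 0.0038×275) = 1.633 Ω
P = I²R = (0.024)² × 1.633 = 9.40×10^-4 W

9.40×10^-4 W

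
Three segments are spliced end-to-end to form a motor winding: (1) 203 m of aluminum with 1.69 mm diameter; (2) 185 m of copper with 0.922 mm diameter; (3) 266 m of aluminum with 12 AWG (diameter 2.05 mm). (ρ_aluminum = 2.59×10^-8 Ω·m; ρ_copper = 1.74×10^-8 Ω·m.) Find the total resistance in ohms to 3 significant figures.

9.25 Ω

Seg 1: A = π(d/2)² = π(8.4500e-04 m)² = 2.243e-06 m²
R_1 = (2.59×10^-8)(203)/(2.243e-06) = 2.344 Ω
Seg 2: A = π(d/2)² = π(4.6100e-04 m)² = 6.677e-07 m²
R_2 = (1.74×10^-8)(185)/(6.677e-07) = 4.821 Ω
Seg 3: A = π(2.05/2 mm)² = π(1.0250e-03 m)² = 3.301e-06 m²
R_3 = (2.59×10^-8)(266)/(3.301e-06) = 2.087 Ω
R_total = R_1 + R_2 + R_3 = 9.25 Ω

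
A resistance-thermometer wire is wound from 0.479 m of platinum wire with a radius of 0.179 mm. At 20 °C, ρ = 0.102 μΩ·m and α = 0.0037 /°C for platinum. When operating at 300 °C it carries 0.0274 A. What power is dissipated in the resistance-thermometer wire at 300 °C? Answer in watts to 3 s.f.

ρ = 0.102 μΩ·m = 1.02×10^-7 Ω·m
A = πr² = π(1.7900e-04 m)² = 1.007e-07 m²
R₍20₎ = ρL/A = (1.02×10^-7)(0.479)/(1.007e-07) = 0.4854 Ω
R₍300₎ = R₍20₎(1 + αΔT) = 0.4854 × (1 + 0.0037×280) = 0.9882 Ω
P = I²R = (0.0274)² × 0.9882 = 7.42×10^-4 W

7.42×10^-4 W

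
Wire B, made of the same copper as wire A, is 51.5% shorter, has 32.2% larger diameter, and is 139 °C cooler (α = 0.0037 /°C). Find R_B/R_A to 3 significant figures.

R ∝ ρL/d² with ρ ∝ (1+αΔT), so R_B/R_A = (1 − 51.5/100) × (1 + 32.2/100)⁻² × (1 − 0.0037×139)
= 0.485 × 0.5722 × 0.4857 = 0.135

0.135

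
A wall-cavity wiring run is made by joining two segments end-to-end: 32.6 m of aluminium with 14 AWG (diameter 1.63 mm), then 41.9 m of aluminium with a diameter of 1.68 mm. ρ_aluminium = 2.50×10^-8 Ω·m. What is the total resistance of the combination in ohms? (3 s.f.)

0.863 Ω

Segment 1: A = π(1.63/2 mm)² = π(8.1500e-04 m)² = 2.087e-06 m²
R₁ = ρL/A = (2.50×10^-8)(32.6)/(2.087e-06) = 0.3906 Ω
Segment 2: A = π(d/2)² = π(8.4000e-04 m)² = 2.217e-06 m²
R₂ = (2.50×10^-8)(41.9)/(2.217e-06) = 0.4725 Ω
R = R₁ + R₂ = 0.863 Ω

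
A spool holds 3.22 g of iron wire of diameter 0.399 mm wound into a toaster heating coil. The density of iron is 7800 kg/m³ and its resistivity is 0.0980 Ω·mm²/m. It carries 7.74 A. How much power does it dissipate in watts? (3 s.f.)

ρ = 0.0980 Ω·mm²/m = 9.80×10^-8 Ω·m
A = π(d/2)² = π(1.9950e-04 m)² = 1.2504e-07 m²
L = m/(density·A) = 0.00322/(7800×1.2504e-07) = 3.302 m
R = ρL/A = (9.80×10^-8)(3.302)/(1.2504e-07) = 2.588 Ω
P = I²R = (7.74)² × 2.588 = 155 W

155 W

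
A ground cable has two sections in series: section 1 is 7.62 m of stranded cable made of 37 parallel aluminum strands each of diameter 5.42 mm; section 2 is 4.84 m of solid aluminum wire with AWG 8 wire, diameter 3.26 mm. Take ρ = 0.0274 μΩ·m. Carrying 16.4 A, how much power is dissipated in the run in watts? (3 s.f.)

4.34 W

ρ = 0.0274 μΩ·m = 2.74×10^-8 Ω·m
Section 1: A_strand = π(2.7100e-03)² = 2.307e-05 m²; R₁ = ρL/(N·A_s) = (2.74×10^-8)(7.62)/(37×2.307e-05) = 2.446×10^-4 Ω
Section 2: A = π(3.26/2 mm)² = π(1.6300e-03 m)² = 8.347e-06 m²
R₂ = (2.74×10^-8)(4.84)/(8.347e-06) = 0.01589 Ω
R = R₁ + R₂ = 0.01613 Ω
P = I²R = (16.4)² × 0.01613 = 4.34 W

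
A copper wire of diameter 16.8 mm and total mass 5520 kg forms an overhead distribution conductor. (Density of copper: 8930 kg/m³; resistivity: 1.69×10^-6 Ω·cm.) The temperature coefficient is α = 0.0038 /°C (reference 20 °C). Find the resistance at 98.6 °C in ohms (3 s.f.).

ρ = 1.69×10^-6 Ω·cm = 1.69×10^-8 Ω·m
A = π(d/2)² = π(8.4000e-03 m)² = 2.2167e-04 m²
L = m/(density·A) = 5520/(8930×2.2167e-04) = 2789 m
R = ρL/A = (1.69×10^-8)(2789)/(2.2167e-04) = 0.2126 Ω
R(98.6 °C) = 0.2126 × (1 + 0.0038×78.6) = 0.276 Ω

0.276 Ω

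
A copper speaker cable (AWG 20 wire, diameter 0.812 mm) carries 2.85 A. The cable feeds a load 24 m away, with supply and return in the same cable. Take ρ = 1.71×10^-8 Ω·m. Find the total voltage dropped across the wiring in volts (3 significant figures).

A = π(0.812/2 mm)² = π(4.0600e-04 m)² = 5.178e-07 m²
Total conductor length (both ways) L = 2 × 24 = 48 m
R = ρL/A = (1.71×10^-8)(48)/(5.178e-07) = 1.585 Ω
V = IR = 2.85 × 1.585 = 4.52 V

4.52 V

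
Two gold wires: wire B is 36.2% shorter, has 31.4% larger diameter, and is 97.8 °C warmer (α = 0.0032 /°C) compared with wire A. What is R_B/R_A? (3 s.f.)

0.485

R ∝ ρL/d² with ρ ∝ (1+αΔT), so R_B/R_A = (1 − 36.2/100) × (1 + 31.4/100)⁻² × (1 + 0.0032×97.8)
= 0.638 × 0.5792 × 1.313 = 0.485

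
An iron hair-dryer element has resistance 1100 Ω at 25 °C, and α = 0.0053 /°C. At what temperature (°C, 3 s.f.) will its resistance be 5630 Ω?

802 °C

R = R₀(1 + α(T − T₀)) ⇒ T = T₀ + (R/R₀ − 1)/α
T = 25 + (5630/1100 − 1)/0.0053 = 25 + (4.118)/0.0053 = 802 °C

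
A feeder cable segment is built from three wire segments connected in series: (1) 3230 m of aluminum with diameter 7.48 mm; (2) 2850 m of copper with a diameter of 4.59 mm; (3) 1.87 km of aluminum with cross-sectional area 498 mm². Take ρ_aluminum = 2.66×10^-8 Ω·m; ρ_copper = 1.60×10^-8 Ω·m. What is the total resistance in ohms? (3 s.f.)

4.81 Ω

Seg 1: A = π(d/2)² = π(3.7400e-03 m)² = 4.394e-05 m²
R_1 = (2.66×10^-8)(3230)/(4.394e-05) = 1.955 Ω
Seg 2: A = π(d/2)² = π(2.2950e-03 m)² = 1.655e-05 m²
R_2 = (1.60×10^-8)(2850)/(1.655e-05) = 2.756 Ω
Seg 3: A = 498 mm² = 4.980e-04 m²
R_3 = (2.66×10^-8)(1870)/(4.980e-04) = 0.09988 Ω
R_total = R_1 + R_2 + R_3 = 4.81 Ω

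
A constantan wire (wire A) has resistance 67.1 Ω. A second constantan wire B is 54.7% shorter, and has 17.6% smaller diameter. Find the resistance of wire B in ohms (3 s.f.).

44.8 Ω

R ∝ L/d², so R_B/R_A = (1 − 54.7/100) × (1 − 17.6/100)⁻²
= 0.453 × 1.473 = 0.6672
R_B = 0.6672 × 67.1 = 44.8 Ω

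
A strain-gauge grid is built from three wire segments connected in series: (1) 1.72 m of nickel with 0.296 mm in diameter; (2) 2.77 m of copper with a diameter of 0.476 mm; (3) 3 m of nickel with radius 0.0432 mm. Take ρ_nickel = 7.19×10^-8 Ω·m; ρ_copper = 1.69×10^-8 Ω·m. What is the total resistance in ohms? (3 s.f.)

Seg 1: A = π(d/2)² = π(1.4800e-04 m)² = 6.881e-08 m²
R_1 = (7.19×10^-8)(1.72)/(6.881e-08) = 1.797 Ω
Seg 2: A = π(d/2)² = π(2.3800e-04 m)² = 1.780e-07 m²
R_2 = (1.69×10^-8)(2.77)/(1.780e-07) = 0.2631 Ω
Seg 3: A = πr² = π(4.3200e-05 m)² = 5.863e-09 m²
R_3 = (7.19×10^-8)(3)/(5.863e-09) = 36.79 Ω
R_total = R_1 + R_2 + R_3 = 38.9 Ω

38.9 Ω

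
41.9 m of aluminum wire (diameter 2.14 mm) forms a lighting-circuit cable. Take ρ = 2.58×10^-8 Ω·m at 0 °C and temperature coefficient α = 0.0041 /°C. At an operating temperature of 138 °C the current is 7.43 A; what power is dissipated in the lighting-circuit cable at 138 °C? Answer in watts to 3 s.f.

A = π(d/2)² = π(1.0700e-03 m)² = 3.597e-06 m²
R₍0₎ = ρL/A = (2.58×10^-8)(41.9)/(3.597e-06) = 0.3005 Ω
R₍138₎ = R₍0₎(1 + αΔT) = 0.3005 × (1 + 0.0041×138) = 0.4706 Ω
P = I²R = (7.43)² × 0.4706 = 26.0 W

26.0 W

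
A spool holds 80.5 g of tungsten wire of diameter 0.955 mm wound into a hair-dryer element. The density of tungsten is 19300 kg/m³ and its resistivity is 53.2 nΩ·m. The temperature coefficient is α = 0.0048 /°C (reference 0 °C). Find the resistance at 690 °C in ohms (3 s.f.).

1.86 Ω

ρ = 53.2 nΩ·m = 5.32×10^-8 Ω·m
A = π(d/2)² = π(4.7750e-04 m)² = 7.1630e-07 m²
L = m/(density·A) = 0.0805/(19300×7.1630e-07) = 5.823 m
R = ρL/A = (5.32×10^-8)(5.823)/(7.1630e-07) = 0.4325 Ω
R(690 °C) = 0.4325 × (1 + 0.0048×690) = 1.86 Ω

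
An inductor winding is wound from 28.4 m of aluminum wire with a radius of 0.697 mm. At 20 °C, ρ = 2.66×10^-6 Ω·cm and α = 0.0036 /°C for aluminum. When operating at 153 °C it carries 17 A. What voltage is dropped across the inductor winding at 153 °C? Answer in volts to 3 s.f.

12.4 V

ρ = 2.66×10^-6 Ω·cm = 2.66×10^-8 Ω·m
A = πr² = π(6.9700e-04 m)² = 1.526e-06 m²
R₍20₎ = ρL/A = (2.66×10^-8)(28.4)/(1.526e-06) = 0.495 Ω
R₍153₎ = R₍20₎(1 + αΔT) = 0.495 × (1 + 0.0036×133) = 0.732 Ω
V = IR = 17 × 0.732 = 12.4 V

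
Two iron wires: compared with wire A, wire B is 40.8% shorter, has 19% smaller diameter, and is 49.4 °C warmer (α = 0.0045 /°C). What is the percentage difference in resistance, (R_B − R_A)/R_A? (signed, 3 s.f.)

R ∝ ρL/d² with ρ ∝ (1+αΔT), so R_B/R_A = (1 − 40.8/100) × (1 − 19/100)⁻² × (1 + 0.0045×49.4)
= 0.592 × 1.524 × 1.222 = 1.103
(R_B − R_A)/R_A = 1.103 − 1 = 10.3%

10.3%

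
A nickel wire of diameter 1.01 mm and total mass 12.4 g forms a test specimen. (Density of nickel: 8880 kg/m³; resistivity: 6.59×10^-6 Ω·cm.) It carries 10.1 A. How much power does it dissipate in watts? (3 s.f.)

14.6 W

ρ = 6.59×10^-6 Ω·cm = 6.59×10^-8 Ω·m
A = π(d/2)² = π(5.0500e-04 m)² = 8.0118e-07 m²
L = m/(density·A) = 0.0124/(8880×8.0118e-07) = 1.743 m
R = ρL/A = (6.59×10^-8)(1.743)/(8.0118e-07) = 0.1434 Ω
P = I²R = (10.1)² × 0.1434 = 14.6 W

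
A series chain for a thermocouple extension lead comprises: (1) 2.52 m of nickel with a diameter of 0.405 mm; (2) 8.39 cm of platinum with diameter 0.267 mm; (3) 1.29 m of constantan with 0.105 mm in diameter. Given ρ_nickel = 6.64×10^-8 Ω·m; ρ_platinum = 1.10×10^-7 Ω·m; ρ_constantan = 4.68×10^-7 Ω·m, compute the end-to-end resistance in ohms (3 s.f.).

Seg 1: A = π(d/2)² = π(2.0250e-04 m)² = 1.288e-07 m²
R_1 = (6.64×10^-8)(2.52)/(1.288e-07) = 1.299 Ω
Seg 2: A = π(d/2)² = π(1.3350e-04 m)² = 5.599e-08 m²
R_2 = (1.10×10^-7)(0.0839)/(5.599e-08) = 0.1648 Ω
Seg 3: A = π(d/2)² = π(5.2500e-05 m)² = 8.659e-09 m²
R_3 = (4.68×10^-7)(1.29)/(8.659e-09) = 69.72 Ω
R_total = R_1 + R_2 + R_3 = 71.2 Ω

71.2 Ω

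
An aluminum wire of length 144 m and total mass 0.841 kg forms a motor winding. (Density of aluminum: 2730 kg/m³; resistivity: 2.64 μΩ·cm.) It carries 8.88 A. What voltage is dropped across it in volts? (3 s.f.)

15.8 V

ρ = 2.64 μΩ·cm = 2.64×10^-8 Ω·m
A = m/(density·L) = 0.841/(2730×144) = 2.1393e-06 m²
R = ρL/A = (2.64×10^-8)(144)/(2.1393e-06) = 1.777 Ω
V = IR = 8.88 × 1.777 = 15.8 V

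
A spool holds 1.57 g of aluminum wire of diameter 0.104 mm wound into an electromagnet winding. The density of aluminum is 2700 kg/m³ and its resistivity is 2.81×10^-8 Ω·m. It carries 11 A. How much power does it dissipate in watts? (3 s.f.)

A = π(d/2)² = π(5.2000e-05 m)² = 8.4949e-09 m²
L = m/(density·A) = 0.00157/(2700×8.4949e-09) = 68.45 m
R = ρL/A = (2.81×10^-8)(68.45)/(8.4949e-09) = 226.4 Ω
P = I²R = (11)² × 226.4 = 27400 W

27400 W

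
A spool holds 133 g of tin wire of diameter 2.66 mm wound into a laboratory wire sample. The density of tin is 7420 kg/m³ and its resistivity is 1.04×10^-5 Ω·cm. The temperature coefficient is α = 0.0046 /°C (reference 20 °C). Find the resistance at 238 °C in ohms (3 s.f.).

ρ = 1.04×10^-5 Ω·cm = 1.04×10^-7 Ω·m
A = π(d/2)² = π(1.3300e-03 m)² = 5.5572e-06 m²
L = m/(density·A) = 0.133/(7420×5.5572e-06) = 3.225 m
R = ρL/A = (1.04×10^-7)(3.225)/(5.5572e-06) = 0.06036 Ω
R(238 °C) = 0.06036 × (1 + 0.0046×218) = 0.121 Ω

0.121 Ω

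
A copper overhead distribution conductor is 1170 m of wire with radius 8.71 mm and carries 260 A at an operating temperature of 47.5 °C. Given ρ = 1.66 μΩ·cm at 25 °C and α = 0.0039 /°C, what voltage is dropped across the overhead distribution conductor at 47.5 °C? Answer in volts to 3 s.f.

23.0 V

ρ = 1.66 μΩ·cm = 1.66×10^-8 Ω·m
A = πr² = π(8.7100e-03 m)² = 2.383e-04 m²
R₍25₎ = ρL/A = (1.66×10^-8)(1170)/(2.383e-04) = 0.08149 Ω
R₍47.5₎ = R₍25₎(1 + αΔT) = 0.08149 × (1 + 0.0039×22.5) = 0.08864 Ω
V = IR = 260 × 0.08864 = 23.0 V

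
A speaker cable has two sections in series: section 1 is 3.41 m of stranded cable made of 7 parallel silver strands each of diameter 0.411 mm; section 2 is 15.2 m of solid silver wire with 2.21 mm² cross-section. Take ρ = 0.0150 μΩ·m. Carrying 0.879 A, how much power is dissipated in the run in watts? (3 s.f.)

ρ = 0.0150 μΩ·m = 1.50×10^-8 Ω·m
Section 1: A_strand = π(2.0550e-04)² = 1.327e-07 m²; R₁ = ρL/(N·A_s) = (1.50×10^-8)(3.41)/(7×1.327e-07) = 0.05508 Ω
Section 2: A = 2.21 mm² = 2.210e-06 m²
R₂ = (1.50×10^-8)(15.2)/(2.210e-06) = 0.1032 Ω
R = R₁ + R₂ = 0.1582 Ω
P = I²R = (0.879)² × 0.1582 = 0.122 W

0.122 W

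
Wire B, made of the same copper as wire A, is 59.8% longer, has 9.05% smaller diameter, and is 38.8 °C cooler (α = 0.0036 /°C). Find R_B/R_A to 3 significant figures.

R ∝ ρL/d² with ρ ∝ (1+αΔT), so R_B/R_A = (1 + 59.8/100) × (1 − 9.05/100)⁻² × (1 − 0.0036×38.8)
= 1.598 × 1.209 × 0.8603 = 1.66

1.66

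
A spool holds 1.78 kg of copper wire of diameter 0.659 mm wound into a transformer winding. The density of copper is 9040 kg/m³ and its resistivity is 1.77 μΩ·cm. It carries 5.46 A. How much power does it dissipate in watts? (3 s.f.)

ρ = 1.77 μΩ·cm = 1.77×10^-8 Ω·m
A = π(d/2)² = π(3.2950e-04 m)² = 3.4108e-07 m²
L = m/(density·A) = 1.78/(9040×3.4108e-07) = 577.3 m
R = ρL/A = (1.77×10^-8)(577.3)/(3.4108e-07) = 29.96 Ω
P = I²R = (5.46)² × 29.96 = 893 W

893 W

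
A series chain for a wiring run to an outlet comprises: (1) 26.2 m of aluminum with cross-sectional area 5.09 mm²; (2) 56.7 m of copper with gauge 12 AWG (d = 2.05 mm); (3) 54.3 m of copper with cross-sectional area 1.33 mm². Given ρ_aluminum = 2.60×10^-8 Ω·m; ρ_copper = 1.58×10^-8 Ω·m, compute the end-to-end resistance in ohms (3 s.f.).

Seg 1: A = 5.09 mm² = 5.090e-06 m²
R_1 = (2.60×10^-8)(26.2)/(5.090e-06) = 0.1338 Ω
Seg 2: A = π(2.05/2 mm)² = π(1.0250e-03 m)² = 3.301e-06 m²
R_2 = (1.58×10^-8)(56.7)/(3.301e-06) = 0.2714 Ω
Seg 3: A = 1.33 mm² = 1.330e-06 m²
R_3 = (1.58×10^-8)(54.3)/(1.330e-06) = 0.6451 Ω
R_total = R_1 + R_2 + R_3 = 1.05 Ω

1.05 Ω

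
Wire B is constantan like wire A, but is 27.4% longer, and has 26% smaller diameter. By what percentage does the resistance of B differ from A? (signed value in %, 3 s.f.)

133%

R ∝ L/d², so R_B/R_A = (1 + 27.4/100) × (1 − 26/100)⁻²
= 1.274 × 1.826 = 2.326
(R_B − R_A)/R_A = 2.326 − 1 = 133%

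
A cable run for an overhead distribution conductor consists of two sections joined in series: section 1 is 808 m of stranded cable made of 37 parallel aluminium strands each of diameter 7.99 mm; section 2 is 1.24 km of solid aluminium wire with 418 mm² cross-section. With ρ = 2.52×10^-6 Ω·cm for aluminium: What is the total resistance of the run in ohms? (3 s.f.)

ρ = 2.52×10^-6 Ω·cm = 2.52×10^-8 Ω·m
Section 1: A_strand = π(3.9950e-03)² = 5.014e-05 m²; R₁ = ρL/(N·A_s) = (2.52×10^-8)(808)/(37×5.014e-05) = 0.01098 Ω
Section 2: A = 418 mm² = 4.180e-04 m²
R₂ = (2.52×10^-8)(1240)/(4.180e-04) = 0.07476 Ω
R = R₁ + R₂ = 0.0857 Ω

0.0857 Ω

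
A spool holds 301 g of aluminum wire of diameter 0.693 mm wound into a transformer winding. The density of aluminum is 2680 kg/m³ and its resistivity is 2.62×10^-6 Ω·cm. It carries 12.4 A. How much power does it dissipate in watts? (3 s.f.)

3180 W

ρ = 2.62×10^-6 Ω·cm = 2.62×10^-8 Ω·m
A = π(d/2)² = π(3.4650e-04 m)² = 3.7719e-07 m²
L = m/(density·A) = 0.301/(2680×3.7719e-07) = 297.8 m
R = ρL/A = (2.62×10^-8)(297.8)/(3.7719e-07) = 20.68 Ω
P = I²R = (12.4)² × 20.68 = 3180 W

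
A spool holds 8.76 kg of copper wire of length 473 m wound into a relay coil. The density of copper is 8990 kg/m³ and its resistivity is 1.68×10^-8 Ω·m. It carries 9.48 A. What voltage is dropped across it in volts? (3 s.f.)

A = m/(density·L) = 8.76/(8990×473) = 2.0601e-06 m²
R = ρL/A = (1.68×10^-8)(473)/(2.0601e-06) = 3.857 Ω
V = IR = 9.48 × 3.857 = 36.6 V

36.6 V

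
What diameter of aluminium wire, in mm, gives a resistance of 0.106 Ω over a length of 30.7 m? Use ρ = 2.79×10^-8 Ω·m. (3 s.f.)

3.21 mm

A = ρL/R = (2.79×10^-8)(30.7)/(0.106) = 8.080e-06 m²
d = 2√(A/π) = 3.208e-03 m = 3.21 mm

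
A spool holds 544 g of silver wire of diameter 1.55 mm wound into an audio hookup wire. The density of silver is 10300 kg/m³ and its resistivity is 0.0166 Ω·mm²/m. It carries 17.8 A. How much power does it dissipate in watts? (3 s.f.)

ρ = 0.0166 Ω·mm²/m = 1.66×10^-8 Ω·m
A = π(d/2)² = π(7.7500e-04 m)² = 1.8869e-06 m²
L = m/(density·A) = 0.544/(10300×1.8869e-06) = 27.99 m
R = ρL/A = (1.66×10^-8)(27.99)/(1.8869e-06) = 0.2462 Ω
P = I²R = (17.8)² × 0.2462 = 78.0 W

78.0 W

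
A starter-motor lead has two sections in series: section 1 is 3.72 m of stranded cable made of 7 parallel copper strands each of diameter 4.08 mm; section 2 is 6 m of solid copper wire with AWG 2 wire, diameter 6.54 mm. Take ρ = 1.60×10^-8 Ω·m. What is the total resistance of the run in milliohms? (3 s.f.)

3.51 mΩ

Section 1: A_strand = π(2.0400e-03)² = 1.307e-05 m²; R₁ = ρL/(N·A_s) = (1.60×10^-8)(3.72)/(7×1.307e-05) = 6.504×10^-4 Ω
Section 2: A = π(6.54/2 mm)² = π(3.2700e-03 m)² = 3.359e-05 m²
R₂ = (1.60×10^-8)(6)/(3.359e-05) = 0.002858 Ω
R = R₁ + R₂ = 3.51 mΩ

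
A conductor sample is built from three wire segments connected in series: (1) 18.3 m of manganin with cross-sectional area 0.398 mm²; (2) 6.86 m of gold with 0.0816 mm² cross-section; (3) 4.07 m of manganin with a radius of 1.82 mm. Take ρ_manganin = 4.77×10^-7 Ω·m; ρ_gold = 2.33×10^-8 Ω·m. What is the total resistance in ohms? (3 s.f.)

Seg 1: A = 0.398 mm² = 3.980e-07 m²
R_1 = (4.77×10^-7)(18.3)/(3.980e-07) = 21.93 Ω
Seg 2: A = 0.0816 mm² = 8.160e-08 m²
R_2 = (2.33×10^-8)(6.86)/(8.160e-08) = 1.959 Ω
Seg 3: A = πr² = π(1.8200e-03 m)² = 1.041e-05 m²
R_3 = (4.77×10^-7)(4.07)/(1.041e-05) = 0.1866 Ω
R_total = R_1 + R_2 + R_3 = 24.1 Ω

24.1 Ω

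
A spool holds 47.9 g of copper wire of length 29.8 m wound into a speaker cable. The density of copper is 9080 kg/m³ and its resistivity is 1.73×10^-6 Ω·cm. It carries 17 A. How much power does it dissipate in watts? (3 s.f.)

842 W

ρ = 1.73×10^-6 Ω·cm = 1.73×10^-8 Ω·m
A = m/(density·L) = 0.0479/(9080×29.8) = 1.7702e-07 m²
R = ρL/A = (1.73×10^-8)(29.8)/(1.7702e-07) = 2.912 Ω
P = I²R = (17)² × 2.912 = 842 W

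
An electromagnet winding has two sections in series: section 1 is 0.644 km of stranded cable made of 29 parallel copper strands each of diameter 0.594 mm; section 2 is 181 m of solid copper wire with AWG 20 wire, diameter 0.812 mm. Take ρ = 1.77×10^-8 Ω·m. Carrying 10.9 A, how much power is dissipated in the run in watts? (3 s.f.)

Section 1: A_strand = π(2.9700e-04)² = 2.771e-07 m²; R₁ = ρL/(N·A_s) = (1.77×10^-8)(644)/(29×2.771e-07) = 1.418 Ω
Section 2: A = π(0.812/2 mm)² = π(4.0600e-04 m)² = 5.178e-07 m²
R₂ = (1.77×10^-8)(181)/(5.178e-07) = 6.187 Ω
R = R₁ + R₂ = 7.605 Ω
P = I²R = (10.9)² × 7.605 = 904 W

904 W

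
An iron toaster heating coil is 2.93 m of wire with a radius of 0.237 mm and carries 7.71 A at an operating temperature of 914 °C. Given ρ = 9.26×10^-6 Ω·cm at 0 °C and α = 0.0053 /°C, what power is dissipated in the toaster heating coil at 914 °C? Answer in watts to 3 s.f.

534 W

ρ = 9.26×10^-6 Ω·cm = 9.26×10^-8 Ω·m
A = πr² = π(2.3700e-04 m)² = 1.765e-07 m²
R₍0₎ = ρL/A = (9.26×10^-8)(2.93)/(1.765e-07) = 1.538 Ω
R₍914₎ = R₍0₎(1 + αΔT) = 1.538 × (1 + 0.0053×914) = 8.986 Ω
P = I²R = (7.71)² × 8.986 = 534 W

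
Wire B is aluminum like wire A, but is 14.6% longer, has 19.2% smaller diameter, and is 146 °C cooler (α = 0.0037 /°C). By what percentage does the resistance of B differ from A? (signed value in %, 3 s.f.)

R ∝ ρL/d² with ρ ∝ (1+αΔT), so R_B/R_A = (1 + 14.6/100) × (1 − 19.2/100)⁻² × (1 − 0.0037×146)
= 1.146 × 1.532 × 0.4598 = 0.8071
(R_B − R_A)/R_A = 0.8071 − 1 = -19.3%

-19.3%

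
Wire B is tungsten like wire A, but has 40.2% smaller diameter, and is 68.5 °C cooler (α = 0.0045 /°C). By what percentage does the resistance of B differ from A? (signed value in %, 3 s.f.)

93.4%

R ∝ ρL/d² with ρ ∝ (1+αΔT), so R_B/R_A = (1 − 40.2/100)⁻² × (1 − 0.0045×68.5)
= 2.796 × 0.6917 = 1.934
(R_B − R_A)/R_A = 1.934 − 1 = 93.4%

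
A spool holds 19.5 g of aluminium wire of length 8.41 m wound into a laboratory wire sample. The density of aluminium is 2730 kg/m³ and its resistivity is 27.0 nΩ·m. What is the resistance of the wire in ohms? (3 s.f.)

0.267 Ω

ρ = 27.0 nΩ·m = 2.70×10^-8 Ω·m
A = m/(density·L) = 0.0195/(2730×8.41) = 8.4933e-07 m²
R = ρL/A = (2.70×10^-8)(8.41)/(8.4933e-07) = 0.267 Ω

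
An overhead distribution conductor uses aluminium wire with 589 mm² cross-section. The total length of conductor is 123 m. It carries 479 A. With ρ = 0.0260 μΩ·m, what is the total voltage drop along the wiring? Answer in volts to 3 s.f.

ρ = 0.0260 μΩ·m = 2.60×10^-8 Ω·m
A = 589 mm² = 5.890e-04 m²
R = ρL/A = (2.60×10^-8)(123)/(5.890e-04) = 0.00543 Ω
V = IR = 479 × 0.00543 = 2.60 V

2.60 V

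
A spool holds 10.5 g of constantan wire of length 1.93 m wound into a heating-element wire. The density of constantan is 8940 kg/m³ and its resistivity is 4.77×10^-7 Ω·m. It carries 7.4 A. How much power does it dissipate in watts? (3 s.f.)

82.8 W

A = m/(density·L) = 0.0105/(8940×1.93) = 6.0855e-07 m²
R = ρL/A = (4.77×10^-7)(1.93)/(6.0855e-07) = 1.513 Ω
P = I²R = (7.4)² × 1.513 = 82.8 W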